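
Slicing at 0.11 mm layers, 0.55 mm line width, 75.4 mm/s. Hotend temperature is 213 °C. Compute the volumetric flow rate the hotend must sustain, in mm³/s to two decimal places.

Bead cross-section = 0.11 × 0.55 = 0.0605 mm².
Q = v·A = 75.4 × 0.0605 = 4.56 mm³/s.

4.56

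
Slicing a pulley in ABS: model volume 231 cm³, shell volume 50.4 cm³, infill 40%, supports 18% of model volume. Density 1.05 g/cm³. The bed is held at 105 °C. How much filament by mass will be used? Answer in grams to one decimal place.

172.4 g

Volume inside the shell: 231 − 50.4 → 180.6 cm³.
Deposited infill = 0.40 × 180.6, so 72.24 cm³.
Support = 0.18 × 231 = 41.58 cm³.
Total extruded = 50.4 + 72.24 + 41.58, so 164.22 cm³.
Mass: 164.22 × 1.05 → 172.431 g.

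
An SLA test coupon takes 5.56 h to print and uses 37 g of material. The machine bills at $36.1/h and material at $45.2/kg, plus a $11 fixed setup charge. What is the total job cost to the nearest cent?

Machine cost: 36.1 × 5.56 → $200.716.
Feedstock cost = 45.2 × 37/1000, so $1.6724.
Adding setup: 200.716 + 1.6724 + 11 → 213.3884 ≈ $213.39.

$213.39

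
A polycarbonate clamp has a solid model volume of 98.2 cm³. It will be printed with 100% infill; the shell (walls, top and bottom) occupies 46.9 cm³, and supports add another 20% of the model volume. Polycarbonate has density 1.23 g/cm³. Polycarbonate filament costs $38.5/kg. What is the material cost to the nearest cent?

Volume inside the shell = 98.2 − 46.9, so 51.3 cm³.
Infill deposited = 1.00 × 51.3 = 51.3 cm³.
Support = 0.20 × 98.2, so 19.64 cm³.
Total extruded = 46.9 + 51.3 + 19.64, so 117.84 cm³.
Mass = 117.84 × 1.23, so 144.9432 g.
At $38.5/kg: 144.9432/1000 × 38.5 = $5.58.

$5.58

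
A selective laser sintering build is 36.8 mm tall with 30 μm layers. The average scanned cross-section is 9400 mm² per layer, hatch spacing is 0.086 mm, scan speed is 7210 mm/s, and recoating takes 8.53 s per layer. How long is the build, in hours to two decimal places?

Layer count = ceil(36.8 / 0.03) = 1227.
Hatch length per layer = 9400 / 0.086, so 109302.3 mm.
Laser time per layer = 109302.3 / 7210 = 15.1598 s.
Time per layer: 15.1598 + 8.53 → 23.6898 s.
1227 layers × 23.6898 s/layer = 29067.3846 s, i.e. 8.07 hours.

8.07 hours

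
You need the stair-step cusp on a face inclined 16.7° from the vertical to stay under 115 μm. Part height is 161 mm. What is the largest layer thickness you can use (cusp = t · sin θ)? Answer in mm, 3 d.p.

sin(16.7°) = 0.2874; t_max = 0.115/0.2874 = 0.400 mm.

0.400 mm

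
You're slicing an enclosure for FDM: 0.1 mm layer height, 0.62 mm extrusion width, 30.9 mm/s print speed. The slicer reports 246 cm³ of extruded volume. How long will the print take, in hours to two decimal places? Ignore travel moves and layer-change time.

Line area = 0.1 × 0.62, so 0.062 mm².
Path length: 246000 mm³ / 0.062 mm² → 3967741.9 mm.
Print-move time = 3967741.9 / 30.9 = 128405.9 s.
In the requested units: 128405.9 s = 35.67 hours.

35.67 hours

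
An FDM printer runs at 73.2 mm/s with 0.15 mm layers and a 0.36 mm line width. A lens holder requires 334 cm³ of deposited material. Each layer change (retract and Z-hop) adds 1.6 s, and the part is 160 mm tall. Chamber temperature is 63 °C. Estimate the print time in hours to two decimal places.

23.95 hours

Bead cross-section = 0.15 × 0.36 = 0.054 mm².
Path length: 334000 mm³ / 0.054 mm² → 6185185.2 mm.
Extrusion time: 6185185.2 / 73.2 → 84497.1 s.
Layer count = ceil(160 / 0.15) = 1067.
Non-print overhead = 1067 × 1.6, so 1707.2 s.
Total = 84497.1 + 1707.2 = 86204.3 s = 23.95 hours.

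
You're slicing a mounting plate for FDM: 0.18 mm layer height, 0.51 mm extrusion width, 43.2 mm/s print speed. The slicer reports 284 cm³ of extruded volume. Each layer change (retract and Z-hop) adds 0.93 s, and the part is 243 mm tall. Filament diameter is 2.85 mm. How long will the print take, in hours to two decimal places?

20.24 hours

Bead cross-section: 0.18 × 0.51 → 0.0918 mm².
Path length: 284000 mm³ / 0.0918 mm² → 3093681.9 mm.
Extrusion time = 3093681.9 / 43.2, so 71613 s.
Number of layers: 243 / 0.18 → 1350 (rounded up).
Non-print overhead: 1350 × 0.93 → 1255.5 s.
Total = 71613 + 1255.5 = 72868.5 s = 20.24 hours.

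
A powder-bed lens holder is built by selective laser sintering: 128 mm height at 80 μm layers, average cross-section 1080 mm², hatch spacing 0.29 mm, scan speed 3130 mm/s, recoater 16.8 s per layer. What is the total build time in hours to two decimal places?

8.00 hours

Layers = ⌈128/0.08⌉ = 1600.
Hatch length per layer: 1080 / 0.29 → 3724.1 mm.
Laser time per layer: 3724.1 / 3130 → 1.1898 s.
Per-layer time: 1.1898 + 16.8 → 17.9898 s.
Build time = 1600 × 17.9898 = 28783.68 s = 8.00 hours.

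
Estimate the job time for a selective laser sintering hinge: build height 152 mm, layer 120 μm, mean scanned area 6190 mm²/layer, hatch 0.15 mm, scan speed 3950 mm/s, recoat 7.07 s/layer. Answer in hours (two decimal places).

Number of layers: 152 / 0.12 → 1267 (rounded up).
Scan path per layer: 6190 / 0.15 → 41266.7 mm.
Scan time per layer = 41266.7 / 3950 = 10.4473 s.
Per-layer time: 10.4473 + 7.07 → 17.5173 s.
Total: 1267 × 17.5173 s = 22194.4191 s → 6.17 hours.

6.17 hours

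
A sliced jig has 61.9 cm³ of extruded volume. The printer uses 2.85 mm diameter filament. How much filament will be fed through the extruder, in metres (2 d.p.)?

9.70 m

Cross-section of 2.85 mm filament: π·(2.85/2)² = 6.3794 mm².
L = 61900 mm³ / 6.3794 mm² = 9703.11 mm, i.e. 9.70 m.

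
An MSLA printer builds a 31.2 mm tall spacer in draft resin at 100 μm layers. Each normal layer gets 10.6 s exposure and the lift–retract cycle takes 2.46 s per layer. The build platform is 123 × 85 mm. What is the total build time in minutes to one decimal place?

Number of layers: 31.2 / 0.1 → 312 (rounded up).
Cycle time = 10.6 + 2.46 = 13.06 s.
Total = 312 × 13.06 = 4074.72 s = 67.9 minutes.

67.9 minutes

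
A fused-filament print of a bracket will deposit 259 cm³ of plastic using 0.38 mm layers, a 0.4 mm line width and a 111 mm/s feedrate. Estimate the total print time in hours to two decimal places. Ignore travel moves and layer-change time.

4.26 hours

Bead cross-section: 0.38 × 0.4 → 0.152 mm².
Toolpath length = 259 cm³ / 0.152 mm² = 259000 / 0.152 = 1703947.4 mm.
Time extruding = 1703947.4 / 111, so 15350.9 s.
15350.9 s = 4.26 hours.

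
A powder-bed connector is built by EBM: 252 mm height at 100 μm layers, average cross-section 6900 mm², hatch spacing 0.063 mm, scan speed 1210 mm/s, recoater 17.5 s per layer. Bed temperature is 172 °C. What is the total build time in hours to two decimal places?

Layer count = ceil(252 / 0.1) = 2520.
Hatch length per layer = 6900 / 0.063 = 109523.8 mm.
Beam time per layer = 109523.8 / 1210, so 90.5155 s.
Per-layer time = 90.5155 + 17.5 = 108.0155 s.
Build time = 2520 × 108.0155 = 272199.06 s = 75.61 hours.

75.61 hours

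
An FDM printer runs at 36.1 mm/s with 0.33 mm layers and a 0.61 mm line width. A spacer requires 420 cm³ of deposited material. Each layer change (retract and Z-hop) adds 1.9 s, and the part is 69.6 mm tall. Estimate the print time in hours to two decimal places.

16.17 hours

Extrusion cross-section: 0.33 × 0.61 → 0.2013 mm².
Toolpath length = 420 cm³ / 0.2013 mm² = 420000 / 0.2013 = 2086438.2 mm.
Print-move time: 2086438.2 / 36.1 → 57796.1 s.
Layers = ⌈69.6/0.33⌉ = 211.
Z-hop total = 211 × 1.9, so 400.9 s.
Altogether 57796.1 + 400.9 = 58197 s, i.e. 16.17 hours.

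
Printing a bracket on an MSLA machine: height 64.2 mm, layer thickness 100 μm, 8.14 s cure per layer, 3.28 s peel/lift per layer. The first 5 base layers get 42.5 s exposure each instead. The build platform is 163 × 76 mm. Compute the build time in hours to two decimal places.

Layer count = ceil(64.2 / 0.1) = 642.
Burn-in layers: 5 × (42.5 + 3.28) → 228.9 s.
Regular layers: 637 × (8.14 + 3.28) → 7274.54 s.
Total = 228.9 + 7274.54 = 7503.44 s = 2.08 hours.

2.08 hours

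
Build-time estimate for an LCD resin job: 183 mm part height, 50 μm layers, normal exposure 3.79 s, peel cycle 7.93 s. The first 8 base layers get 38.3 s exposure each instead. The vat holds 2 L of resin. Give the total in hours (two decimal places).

11.99 hours

Number of layers: 183 / 0.05 → 3660 (rounded up).
Bottom layers = 8 × (38.3 + 7.93) = 369.84 s.
Normal layers = 3652 × (3.79 + 7.93) = 42801.44 s.
Total = 369.84 + 42801.44 = 43171.28 s = 11.99 hours.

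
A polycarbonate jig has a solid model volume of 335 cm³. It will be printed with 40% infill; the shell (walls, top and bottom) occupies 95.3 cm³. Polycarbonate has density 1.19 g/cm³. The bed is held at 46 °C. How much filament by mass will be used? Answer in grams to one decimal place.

Volume inside the shell: 335 − 95.3 → 239.7 cm³.
Deposited infill = 0.40 × 239.7 = 95.88 cm³.
Total extruded = 95.3 + 95.88, so 191.18 cm³.
Mass = 191.18 × 1.19 = 227.5042 g.

227.5 g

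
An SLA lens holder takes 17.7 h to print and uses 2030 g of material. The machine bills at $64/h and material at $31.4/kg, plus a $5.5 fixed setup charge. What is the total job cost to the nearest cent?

$1202.04

Time charge = 64 × 17.7, so $1132.80.
Material cost: 31.4 × 2030/1000 → $63.742.
Adding setup: 1132.80 + 63.742 + 5.5 → 1202.042 ≈ $1202.04.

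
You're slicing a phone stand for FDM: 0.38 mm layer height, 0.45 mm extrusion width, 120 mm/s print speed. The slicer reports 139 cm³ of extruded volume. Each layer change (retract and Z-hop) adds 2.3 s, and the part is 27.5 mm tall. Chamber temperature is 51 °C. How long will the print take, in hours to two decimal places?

1.93 hours

Line area: 0.38 × 0.45 → 0.171 mm².
Path length: 139000 mm³ / 0.171 mm² → 812865.5 mm.
Print-move time: 812865.5 / 120 → 6773.9 s.
Number of layers: 27.5 / 0.38 → 73 (rounded up).
Z-hop total = 73 × 2.3, so 167.9 s.
Altogether 6773.9 + 167.9 = 6941.8 s, i.e. 1.93 hours.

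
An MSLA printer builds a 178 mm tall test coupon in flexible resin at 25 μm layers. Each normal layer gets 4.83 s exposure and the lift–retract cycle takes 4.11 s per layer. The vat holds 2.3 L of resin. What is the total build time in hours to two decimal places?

17.68 hours

Layers = ⌈178/0.025⌉ = 7120.
Per-layer time = 4.83 + 4.11, so 8.94 s.
Build time: 7120 × 8.94 s = 63652.8 s, i.e. 17.68 hours.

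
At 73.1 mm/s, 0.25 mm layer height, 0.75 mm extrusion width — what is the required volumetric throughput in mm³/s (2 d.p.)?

13.71

Bead cross-section = 0.25 × 0.75 = 0.1875 mm².
Volumetric flow = 73.1 × 0.1875 = 13.71 mm³/s.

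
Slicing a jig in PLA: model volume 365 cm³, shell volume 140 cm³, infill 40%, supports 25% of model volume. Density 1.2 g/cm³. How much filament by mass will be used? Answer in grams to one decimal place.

Infill region: 365 − 140 → 225 cm³.
Deposited infill: 0.40 × 225 → 90 cm³.
Support: 0.25 × 365 → 91.25 cm³.
Deposited volume: 140 + 90 + 91.25 → 321.25 cm³.
Mass = 321.25 × 1.2 = 385.5 g.

385.5 g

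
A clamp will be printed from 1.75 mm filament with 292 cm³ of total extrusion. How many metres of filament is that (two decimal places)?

121.40 m

Filament cross-section = π × (1.75/2)² = 2.4053 mm².
L = 292000 mm³ / 2.4053 mm² = 121398.58 mm, i.e. 121.40 m.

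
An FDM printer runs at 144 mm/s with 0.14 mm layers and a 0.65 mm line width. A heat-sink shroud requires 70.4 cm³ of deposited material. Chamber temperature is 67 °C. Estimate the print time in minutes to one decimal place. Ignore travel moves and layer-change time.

Bead cross-section = 0.14 × 0.65 = 0.091 mm².
Toolpath length = 70.4 cm³ / 0.091 mm² = 70400 / 0.091 = 773626.4 mm.
Extrusion time = 773626.4 / 144 = 5372.4 s.
That's 5372.4 s → 89.5 minutes.

89.5 minutes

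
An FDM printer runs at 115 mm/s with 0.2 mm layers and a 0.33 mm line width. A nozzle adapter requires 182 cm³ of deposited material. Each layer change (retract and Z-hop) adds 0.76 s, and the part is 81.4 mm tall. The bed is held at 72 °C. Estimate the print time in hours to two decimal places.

6.75 hours

Extrusion cross-section = 0.2 × 0.33 = 0.066 mm².
Toolpath length = 182 cm³ / 0.066 mm² = 182000 / 0.066 = 2757575.8 mm.
Print-move time: 2757575.8 / 115 → 23978.9 s.
Layer count = ceil(81.4 / 0.2) = 407.
Z-hop total = 407 × 0.76, so 309.32 s.
Total = 23978.9 + 309.32 = 24288.22 s = 6.75 hours.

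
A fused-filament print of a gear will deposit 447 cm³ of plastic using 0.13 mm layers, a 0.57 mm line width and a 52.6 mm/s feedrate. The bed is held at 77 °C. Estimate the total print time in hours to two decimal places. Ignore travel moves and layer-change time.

31.86 hours

Line area = 0.13 × 0.57 = 0.0741 mm².
Toolpath length = 447 cm³ / 0.0741 mm² = 447000 / 0.0741 = 6032388.7 mm.
Time extruding: 6032388.7 / 52.6 → 114684.2 s.
Converting: 114684.2 s = 31.86 hours.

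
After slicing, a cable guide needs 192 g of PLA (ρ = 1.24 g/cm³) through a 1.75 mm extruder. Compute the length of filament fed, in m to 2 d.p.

64.37 m

Extruded volume: 192/1.24 = 154.8387 cm³ (154838.7 mm³).
A = π r² = π × 0.875² = 2.4053 mm².
Length = 154838.7 / 2.4053 = 64373.97 mm = 64.37 m.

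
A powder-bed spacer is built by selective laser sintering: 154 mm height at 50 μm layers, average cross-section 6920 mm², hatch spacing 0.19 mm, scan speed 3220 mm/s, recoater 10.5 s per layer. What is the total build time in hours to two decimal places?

Layer count = ceil(154 / 0.05) = 3080.
Hatch length per layer = 6920 / 0.19 = 36421.1 mm.
Laser time per layer = 36421.1 / 3220, so 11.3109 s.
Per-layer time = 11.3109 + 10.5, so 21.8109 s.
Build time = 3080 × 21.8109 = 67177.572 s = 18.66 hours.

18.66 hours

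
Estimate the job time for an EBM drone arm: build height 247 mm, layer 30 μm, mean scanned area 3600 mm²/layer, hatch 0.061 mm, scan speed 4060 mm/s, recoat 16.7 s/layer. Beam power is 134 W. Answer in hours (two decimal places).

Layer count = ceil(247 / 0.03) = 8234.
Hatch length per layer = 3600 / 0.061 = 59016.4 mm.
Scan time per layer: 59016.4 / 4060 → 14.5361 s.
Time per layer = 14.5361 + 16.7 = 31.2361 s.
8234 layers × 31.2361 s/layer = 257198.0474 s, i.e. 71.44 hours.

71.44 hours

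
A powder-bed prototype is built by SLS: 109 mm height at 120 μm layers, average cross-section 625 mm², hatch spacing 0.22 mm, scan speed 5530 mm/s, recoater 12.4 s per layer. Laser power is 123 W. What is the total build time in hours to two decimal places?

Layer count = ceil(109 / 0.12) = 909.
Hatch length per layer = 625 / 0.22, so 2840.9 mm.
Per-layer scan time = 2840.9 / 5530, so 0.5137 s.
Per-layer time = 0.5137 + 12.4, so 12.9137 s.
Total: 909 × 12.9137 s = 11738.5533 s → 3.26 hours.

3.26 hours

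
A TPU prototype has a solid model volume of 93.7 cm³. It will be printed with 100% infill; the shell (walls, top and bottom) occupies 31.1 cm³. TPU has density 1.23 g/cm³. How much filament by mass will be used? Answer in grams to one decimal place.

115.3 g

Interior volume = 93.7 − 31.1 = 62.6 cm³.
Deposited infill = 1.00 × 62.6 = 62.6 cm³.
Total extruded: 31.1 + 62.6 → 93.7 cm³.
Mass = 93.7 × 1.23 = 115.251 g.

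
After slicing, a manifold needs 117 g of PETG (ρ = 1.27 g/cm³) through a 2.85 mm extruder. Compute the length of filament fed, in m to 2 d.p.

Extruded volume: 117/1.27 = 92.126 cm³ (92126 mm³).
Filament cross-section = π × (2.85/2)² = 6.3794 mm².
L = V/A = 92126/6.3794 = 14441.17 mm → 14.44 m.

14.44 m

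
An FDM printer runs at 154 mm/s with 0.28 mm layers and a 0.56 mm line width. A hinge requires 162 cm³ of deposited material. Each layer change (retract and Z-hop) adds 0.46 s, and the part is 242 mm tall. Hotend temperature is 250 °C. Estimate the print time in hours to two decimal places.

Extrusion cross-section = 0.28 × 0.56, so 0.1568 mm².
Total extruded path = 162000/0.1568 = 1033163.3 mm.
Time extruding = 1033163.3 / 154 = 6708.9 s.
Number of layers: 242 / 0.28 → 865 (rounded up).
Layer-change overhead = 865 × 0.46, so 397.9 s.
Altogether 6708.9 + 397.9 = 7106.8 s, i.e. 1.97 hours.

1.97 hours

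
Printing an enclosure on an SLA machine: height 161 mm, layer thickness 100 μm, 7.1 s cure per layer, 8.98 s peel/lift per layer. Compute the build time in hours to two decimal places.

Layer count = ceil(161 / 0.1) = 1610.
Per-layer time: 7.1 + 8.98 → 16.08 s.
Build time: 1610 × 16.08 s = 25888.8 s, i.e. 7.19 hours.

7.19 hours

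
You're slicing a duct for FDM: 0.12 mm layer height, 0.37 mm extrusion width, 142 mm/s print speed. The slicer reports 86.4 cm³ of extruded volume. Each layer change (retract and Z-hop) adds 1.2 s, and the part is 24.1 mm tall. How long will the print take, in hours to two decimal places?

Bead cross-section: 0.12 × 0.37 → 0.0444 mm².
Total extruded path = 86400/0.0444 = 1945945.9 mm.
Extrusion time = 1945945.9 / 142, so 13703.8 s.
Layer count = ceil(24.1 / 0.12) = 201.
Layer-change overhead: 201 × 1.2 → 241.2 s.
Altogether 13703.8 + 241.2 = 13945 s, i.e. 3.87 hours.

3.87 hours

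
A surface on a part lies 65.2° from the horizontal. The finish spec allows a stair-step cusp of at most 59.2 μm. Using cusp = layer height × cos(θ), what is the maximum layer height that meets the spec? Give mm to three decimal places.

0.141 mm

cos(65.2°) = 0.4195; t_max = 0.0592/0.4195 = 0.141 mm.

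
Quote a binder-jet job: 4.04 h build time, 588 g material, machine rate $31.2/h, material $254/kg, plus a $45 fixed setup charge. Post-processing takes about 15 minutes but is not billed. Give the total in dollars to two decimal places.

Machine cost = 31.2 × 4.04 = $126.048.
Material charge = 254 × 588/1000 = $149.352.
Total = 126.048 + 149.352 + 45 = $320.40.

$320.40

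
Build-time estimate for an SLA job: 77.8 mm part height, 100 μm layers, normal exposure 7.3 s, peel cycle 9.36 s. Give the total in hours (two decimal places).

3.60 hours

Layers = ⌈77.8/0.1⌉ = 778.
Cycle time: 7.3 + 9.36 → 16.66 s.
Build time: 778 × 16.66 s = 12961.48 s, i.e. 3.60 hours.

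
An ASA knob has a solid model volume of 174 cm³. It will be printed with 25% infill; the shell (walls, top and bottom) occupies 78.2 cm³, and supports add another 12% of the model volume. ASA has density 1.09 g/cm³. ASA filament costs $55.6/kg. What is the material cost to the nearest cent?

Interior volume = 174 − 78.2, so 95.8 cm³.
Infill deposited = 0.25 × 95.8, so 23.95 cm³.
Support = 0.12 × 174, so 20.88 cm³.
Total printed volume = 78.2 + 23.95 + 20.88 = 123.03 cm³.
Mass: 123.03 × 1.09 → 134.1027 g.
At $55.6/kg: 134.1027/1000 × 55.6 = $7.46.

$7.46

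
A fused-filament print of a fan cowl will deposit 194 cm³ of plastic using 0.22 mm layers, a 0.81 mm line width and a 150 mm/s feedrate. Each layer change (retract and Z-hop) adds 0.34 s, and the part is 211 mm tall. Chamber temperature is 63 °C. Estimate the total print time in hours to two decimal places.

2.11 hours

Bead cross-section = 0.22 × 0.81 = 0.1782 mm².
Toolpath length = 194 cm³ / 0.1782 mm² = 194000 / 0.1782 = 1088664.4 mm.
Print-move time = 1088664.4 / 150 = 7257.8 s.
Layers = ⌈211/0.22⌉ = 960.
Non-print overhead: 960 × 0.34 → 326.4 s.
Altogether 7257.8 + 326.4 = 7584.2 s, i.e. 2.11 hours.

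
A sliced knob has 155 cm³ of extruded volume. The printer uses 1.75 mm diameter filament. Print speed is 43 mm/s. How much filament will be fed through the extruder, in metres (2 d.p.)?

64.44 m

Filament cross-section = π × (1.75/2)² = 2.4053 mm².
L = 155000 mm³ / 2.4053 mm² = 64441.03 mm, i.e. 64.44 m.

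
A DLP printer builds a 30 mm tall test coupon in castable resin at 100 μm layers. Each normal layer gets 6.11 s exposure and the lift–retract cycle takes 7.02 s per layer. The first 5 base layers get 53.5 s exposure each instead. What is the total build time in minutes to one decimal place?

69.6 minutes

Number of layers: 30 / 0.1 → 300 (rounded up).
Base layers = 5 × (53.5 + 7.02) = 302.6 s.
Remaining layers = 295 × (6.11 + 7.02), so 3873.35 s.
Total = 302.6 + 3873.35 = 4175.95 s = 69.6 minutes.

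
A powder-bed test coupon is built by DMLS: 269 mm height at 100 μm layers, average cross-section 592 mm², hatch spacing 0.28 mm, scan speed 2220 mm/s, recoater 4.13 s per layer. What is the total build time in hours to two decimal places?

Layers = ⌈269/0.1⌉ = 2690.
Scan path per layer = 592 / 0.28 = 2114.3 mm.
Scan time per layer = 2114.3 / 2220, so 0.9524 s.
Time per layer = 0.9524 + 4.13 = 5.0824 s.
Total: 2690 × 5.0824 s = 13671.656 s → 3.80 hours.

3.80 hours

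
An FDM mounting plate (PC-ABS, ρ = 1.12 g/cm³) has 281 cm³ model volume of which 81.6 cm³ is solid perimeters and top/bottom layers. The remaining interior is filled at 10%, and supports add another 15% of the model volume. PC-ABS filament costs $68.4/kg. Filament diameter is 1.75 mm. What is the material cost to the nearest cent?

Volume inside the shell = 281 − 81.6, so 199.4 cm³.
Deposited infill = 0.10 × 199.4, so 19.94 cm³.
Support = 0.15 × 281 = 42.15 cm³.
Total extruded: 81.6 + 19.94 + 42.15 → 143.69 cm³.
Mass = 143.69 × 1.12 = 160.9328 g.
At $68.4/kg: 160.9328/1000 × 68.4 = $11.01.

$11.01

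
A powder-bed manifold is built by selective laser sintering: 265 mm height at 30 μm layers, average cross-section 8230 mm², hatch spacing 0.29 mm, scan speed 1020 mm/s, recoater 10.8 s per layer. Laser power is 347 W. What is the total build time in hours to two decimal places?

Layer count = ceil(265 / 0.03) = 8834.
Hatch length per layer: 8230 / 0.29 → 28379.3 mm.
Per-layer scan time: 28379.3 / 1020 → 27.8228 s.
Per-layer time: 27.8228 + 10.8 → 38.6228 s.
8834 layers × 38.6228 s/layer = 341193.8152 s, i.e. 94.78 hours.

94.78 hours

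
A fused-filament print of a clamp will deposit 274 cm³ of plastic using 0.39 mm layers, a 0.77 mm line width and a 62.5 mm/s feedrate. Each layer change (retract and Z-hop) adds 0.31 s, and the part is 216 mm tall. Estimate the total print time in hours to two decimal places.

4.10 hours

Bead cross-section = 0.39 × 0.77 = 0.3003 mm².
Path length: 274000 mm³ / 0.3003 mm² → 912420.9 mm.
Print-move time: 912420.9 / 62.5 → 14598.7 s.
Layer count = ceil(216 / 0.39) = 554.
Layer-change overhead = 554 × 0.31, so 171.74 s.
Total = 14598.7 + 171.74 = 14770.44 s = 4.10 hours.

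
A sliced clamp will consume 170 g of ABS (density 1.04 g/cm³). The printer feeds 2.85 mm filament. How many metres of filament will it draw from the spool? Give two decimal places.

25.62 m

Extruded volume: 170/1.04 = 163.4615 cm³ (163461.5 mm³).
A = π r² = π × 1.425² = 6.3794 mm².
L = V/A = 163461.5/6.3794 = 25623.33 mm → 25.62 m.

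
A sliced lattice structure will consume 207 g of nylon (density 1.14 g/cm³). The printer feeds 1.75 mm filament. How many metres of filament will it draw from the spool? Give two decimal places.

75.49 m

Extruded volume: 207/1.14 = 181.5789 cm³ (181578.9 mm³).
Cross-section of 1.75 mm filament: π·(1.75/2)² = 2.4053 mm².
L = V/A = 181578.9/2.4053 = 75491.17 mm → 75.49 m.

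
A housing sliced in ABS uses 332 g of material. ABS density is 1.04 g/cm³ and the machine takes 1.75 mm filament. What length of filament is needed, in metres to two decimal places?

132.72 m

Extruded volume: 332/1.04 = 319.2308 cm³ (319230.8 mm³).
A = π r² = π × 0.875² = 2.4053 mm².
L = V/A = 319230.8/2.4053 = 132719.74 mm → 132.72 m.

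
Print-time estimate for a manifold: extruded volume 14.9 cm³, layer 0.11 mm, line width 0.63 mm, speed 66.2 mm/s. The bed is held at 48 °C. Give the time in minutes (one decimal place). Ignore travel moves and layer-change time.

54.1 minutes

Extrusion cross-section = 0.11 × 0.63, so 0.0693 mm².
Total extruded path = 14900/0.0693 = 215007.2 mm.
Extrusion time = 215007.2 / 66.2, so 3247.8 s.
Converting: 3247.8 s = 54.1 minutes.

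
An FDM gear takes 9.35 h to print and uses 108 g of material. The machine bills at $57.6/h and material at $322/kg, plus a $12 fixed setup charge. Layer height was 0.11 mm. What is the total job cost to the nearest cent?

$585.34

Machine cost = 57.6 × 9.35, so $538.56.
Material cost: 322 × 108/1000 → $34.776.
Adding setup: 538.56 + 34.776 + 12 → 585.336 ≈ $585.34.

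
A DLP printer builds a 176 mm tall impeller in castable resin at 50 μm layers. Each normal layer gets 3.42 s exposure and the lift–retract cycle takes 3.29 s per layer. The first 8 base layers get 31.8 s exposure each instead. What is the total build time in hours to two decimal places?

6.62 hours

Number of layers: 176 / 0.05 → 3520 (rounded up).
Base layers = 8 × (31.8 + 3.29), so 280.72 s.
Regular layers: 3512 × (3.42 + 3.29) → 23565.52 s.
Total = 280.72 + 23565.52 = 23846.24 s = 6.62 hours.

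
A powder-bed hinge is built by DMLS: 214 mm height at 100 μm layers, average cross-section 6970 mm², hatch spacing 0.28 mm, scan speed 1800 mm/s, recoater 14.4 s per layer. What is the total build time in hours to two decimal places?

Layer count = ceil(214 / 0.1) = 2140.
Hatch length per layer = 6970 / 0.28 = 24892.9 mm.
Per-layer scan time: 24892.9 / 1800 → 13.8294 s.
Per-layer time = 13.8294 + 14.4, so 28.2294 s.
2140 layers × 28.2294 s/layer = 60410.916 s, i.e. 16.78 hours.

16.78 hours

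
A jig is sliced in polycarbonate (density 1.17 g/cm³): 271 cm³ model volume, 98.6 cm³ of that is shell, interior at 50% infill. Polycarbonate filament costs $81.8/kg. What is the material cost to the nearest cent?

Infill region = 271 − 98.6 = 172.4 cm³.
Infill deposited = 0.50 × 172.4 = 86.2 cm³.
Total printed volume = 98.6 + 86.2, so 184.8 cm³.
Mass: 184.8 × 1.17 → 216.216 g.
Cost = 216.216 g / 1000 × $81.8/kg = $17.69.

$17.69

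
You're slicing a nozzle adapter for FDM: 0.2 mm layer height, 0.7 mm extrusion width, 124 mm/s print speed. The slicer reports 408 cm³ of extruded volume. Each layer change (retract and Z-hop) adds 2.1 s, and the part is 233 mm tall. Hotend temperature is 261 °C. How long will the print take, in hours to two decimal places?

Extrusion cross-section: 0.2 × 0.7 → 0.14 mm².
Toolpath length = 408 cm³ / 0.14 mm² = 408000 / 0.14 = 2914285.7 mm.
Time extruding = 2914285.7 / 124 = 23502.3 s.
Number of layers: 233 / 0.2 → 1165 (rounded up).
Z-hop total: 1165 × 2.1 → 2446.5 s.
Altogether 23502.3 + 2446.5 = 25948.8 s, i.e. 7.21 hours.

7.21 hours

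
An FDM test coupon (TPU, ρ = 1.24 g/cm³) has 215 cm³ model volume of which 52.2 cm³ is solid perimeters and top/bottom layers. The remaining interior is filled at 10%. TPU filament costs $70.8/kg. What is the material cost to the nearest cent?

$6.01

Interior volume = 215 − 52.2, so 162.8 cm³.
Infill deposited: 0.10 × 162.8 → 16.28 cm³.
Total extruded: 52.2 + 16.28 → 68.48 cm³.
Mass = 68.48 × 1.24, so 84.9152 g.
Cost = 84.9152 g / 1000 × $70.8/kg = $6.01.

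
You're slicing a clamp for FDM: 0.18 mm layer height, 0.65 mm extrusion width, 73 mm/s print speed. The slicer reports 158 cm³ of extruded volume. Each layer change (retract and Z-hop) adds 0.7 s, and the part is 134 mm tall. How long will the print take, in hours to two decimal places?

Bead cross-section = 0.18 × 0.65 = 0.117 mm².
Toolpath length = 158 cm³ / 0.117 mm² = 158000 / 0.117 = 1350427.4 mm.
Extrusion time = 1350427.4 / 73, so 18499 s.
Layers = ⌈134/0.18⌉ = 745.
Z-hop total = 745 × 0.7, so 521.5 s.
Total = 18499 + 521.5 = 19020.5 s = 5.28 hours.

5.28 hours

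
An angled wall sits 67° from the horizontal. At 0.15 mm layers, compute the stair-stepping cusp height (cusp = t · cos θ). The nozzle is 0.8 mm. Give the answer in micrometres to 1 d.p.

58.6 μm

Cusp = layer height × cos(67°) = 0.15 × 0.3907 = 0.058605 mm = 58.6 μm.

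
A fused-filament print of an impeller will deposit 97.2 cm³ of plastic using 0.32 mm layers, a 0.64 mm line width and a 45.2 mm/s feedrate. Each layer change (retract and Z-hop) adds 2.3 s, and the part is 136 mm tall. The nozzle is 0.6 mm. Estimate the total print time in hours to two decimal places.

3.19 hours

Bead cross-section: 0.32 × 0.64 → 0.2048 mm².
Total extruded path = 97200/0.2048 = 474609.4 mm.
Print-move time: 474609.4 / 45.2 → 10500.2 s.
Layers = ⌈136/0.32⌉ = 425.
Z-hop total = 425 × 2.3, so 977.5 s.
Altogether 10500.2 + 977.5 = 11477.7 s, i.e. 3.19 hours.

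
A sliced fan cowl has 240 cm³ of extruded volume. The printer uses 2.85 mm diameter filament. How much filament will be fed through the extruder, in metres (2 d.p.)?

37.62 m

A = π r² = π × 1.425² = 6.3794 mm².
Length = 240 cm³ / 6.3794 mm² = 240000 / 6.3794 = 37621.09 mm = 37.62 m.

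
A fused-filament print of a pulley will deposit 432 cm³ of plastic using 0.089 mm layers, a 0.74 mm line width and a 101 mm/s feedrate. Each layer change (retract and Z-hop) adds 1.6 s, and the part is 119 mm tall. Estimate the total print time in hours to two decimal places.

Extrusion cross-section = 0.089 × 0.74 = 0.06586 mm².
Path length: 432000 mm³ / 0.06586 mm² → 6559368.4 mm.
Extrusion time = 6559368.4 / 101, so 64944.2 s.
Number of layers: 119 / 0.089 → 1338 (rounded up).
Layer-change overhead = 1338 × 1.6 = 2140.8 s.
Total = 64944.2 + 2140.8 = 67085 s = 18.63 hours.

18.63 hours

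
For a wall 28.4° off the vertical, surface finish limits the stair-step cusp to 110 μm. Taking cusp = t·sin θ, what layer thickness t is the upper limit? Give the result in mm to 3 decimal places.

0.231 mm

t = h_c / sin θ = 0.11 / 0.4756 = 0.231 mm.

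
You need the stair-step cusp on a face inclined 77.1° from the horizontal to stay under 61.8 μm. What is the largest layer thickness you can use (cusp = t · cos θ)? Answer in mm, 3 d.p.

Layer height = cusp / cos(77.1°) = 0.0618 / 0.2233 = 0.277 mm.

0.277 mm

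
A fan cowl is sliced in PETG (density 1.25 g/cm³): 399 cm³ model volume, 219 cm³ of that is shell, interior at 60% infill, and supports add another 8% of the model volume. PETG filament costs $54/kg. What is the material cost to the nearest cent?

$24.23

Infill region: 399 − 219 → 180 cm³.
Infill volume: 0.60 × 180 → 108 cm³.
Support = 0.08 × 399 = 31.92 cm³.
Total extruded = 219 + 108 + 31.92 = 358.92 cm³.
Mass = 358.92 × 1.25, so 448.65 g.
Cost = 448.65 g / 1000 × $54/kg = $24.23.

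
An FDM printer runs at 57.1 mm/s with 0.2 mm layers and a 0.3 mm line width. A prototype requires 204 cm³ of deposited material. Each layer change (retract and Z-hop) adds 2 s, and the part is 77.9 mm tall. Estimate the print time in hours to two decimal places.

Extrusion cross-section = 0.2 × 0.3 = 0.06 mm².
Toolpath length = 204 cm³ / 0.06 mm² = 204000 / 0.06 = 3400000 mm.
Extrusion time: 3400000 / 57.1 → 59544.7 s.
Layers = ⌈77.9/0.2⌉ = 390.
Layer-change overhead = 390 × 2 = 780 s.
Altogether 59544.7 + 780 = 60324.7 s, i.e. 16.76 hours.

16.76 hours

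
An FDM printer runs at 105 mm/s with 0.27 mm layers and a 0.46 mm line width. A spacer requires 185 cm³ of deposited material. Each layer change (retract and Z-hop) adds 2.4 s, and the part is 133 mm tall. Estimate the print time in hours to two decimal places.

4.27 hours

Line area = 0.27 × 0.46 = 0.1242 mm².
Toolpath length = 185 cm³ / 0.1242 mm² = 185000 / 0.1242 = 1489533 mm.
Extrusion time: 1489533 / 105 → 14186 s.
Layers = ⌈133/0.27⌉ = 493.
Z-hop total = 493 × 2.4 = 1183.2 s.
Altogether 14186 + 1183.2 = 15369.2 s, i.e. 4.27 hours.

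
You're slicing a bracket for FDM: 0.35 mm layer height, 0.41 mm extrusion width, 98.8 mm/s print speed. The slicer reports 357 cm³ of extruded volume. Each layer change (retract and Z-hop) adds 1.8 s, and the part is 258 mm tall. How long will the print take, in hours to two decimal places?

7.36 hours

Line area = 0.35 × 0.41 = 0.1435 mm².
Total extruded path = 357000/0.1435 = 2487804.9 mm.
Extrusion time = 2487804.9 / 98.8, so 25180.2 s.
Layers = ⌈258/0.35⌉ = 738.
Z-hop total = 738 × 1.8, so 1328.4 s.
Total = 25180.2 + 1328.4 = 26508.6 s = 7.36 hours.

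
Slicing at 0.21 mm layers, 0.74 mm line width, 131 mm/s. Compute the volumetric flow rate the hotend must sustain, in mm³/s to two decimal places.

Bead cross-section: 0.21 × 0.74 → 0.1554 mm².
Q = v·A = 131 × 0.1554 = 20.36 mm³/s.

20.36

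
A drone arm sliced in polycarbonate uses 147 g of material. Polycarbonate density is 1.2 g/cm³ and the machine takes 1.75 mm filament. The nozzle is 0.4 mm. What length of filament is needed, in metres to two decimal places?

Volume = 147 g / 1.2 g·cm⁻³ = 122.5 cm³ = 122500 mm³.
Cross-section of 1.75 mm filament: π·(1.75/2)² = 2.4053 mm².
L = V/A = 122500/2.4053 = 50929.2 mm → 50.93 m.

50.93 m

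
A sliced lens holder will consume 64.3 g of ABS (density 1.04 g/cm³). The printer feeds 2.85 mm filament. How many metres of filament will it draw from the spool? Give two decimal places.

9.69 m

Volume = 64.3 g / 1.04 g·cm⁻³ = 61.8269 cm³ = 61826.9 mm³.
A = π r² = π × 1.425² = 6.3794 mm².
Length = 61826.9 / 6.3794 = 9691.65 mm = 9.69 m.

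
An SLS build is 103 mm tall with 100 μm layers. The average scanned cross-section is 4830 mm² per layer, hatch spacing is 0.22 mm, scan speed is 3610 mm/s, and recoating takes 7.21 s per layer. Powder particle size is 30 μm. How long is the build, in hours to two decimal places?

Layer count = ceil(103 / 0.1) = 1030.
Scan path per layer = 4830 / 0.22 = 21954.5 mm.
Laser time per layer = 21954.5 / 3610 = 6.0816 s.
Layer cycle: 6.0816 + 7.21 → 13.2916 s.
Build time = 1030 × 13.2916 = 13690.348 s = 3.80 hours.

3.80 hours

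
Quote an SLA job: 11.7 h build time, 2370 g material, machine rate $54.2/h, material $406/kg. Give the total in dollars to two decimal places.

$1596.36

Time charge = 54.2 × 11.7, so $634.14.
Material charge = 406 × 2370/1000, so $962.22.
Total = 634.14 + 962.22 = $1596.36.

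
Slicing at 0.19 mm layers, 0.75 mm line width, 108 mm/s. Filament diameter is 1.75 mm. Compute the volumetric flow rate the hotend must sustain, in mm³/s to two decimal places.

15.39

Extrusion cross-section = 0.19 × 0.75 = 0.1425 mm².
Volumetric flow = 108 × 0.1425 = 15.39 mm³/s.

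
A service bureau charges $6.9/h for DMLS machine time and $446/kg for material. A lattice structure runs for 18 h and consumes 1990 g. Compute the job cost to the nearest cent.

Time charge: 6.9 × 18 → $124.20.
Material cost: 446 × 1990/1000 → $887.54.
Job cost: 124.20 + 887.54 = $1011.74.

$1011.74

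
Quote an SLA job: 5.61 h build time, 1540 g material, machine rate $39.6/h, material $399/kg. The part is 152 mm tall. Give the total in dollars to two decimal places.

Time charge = 39.6 × 5.61, so $222.156.
Material cost = 399 × 1540/1000, so $614.46.
Job cost: 222.156 + 614.46 = 836.616 ≈ $836.62.

$836.62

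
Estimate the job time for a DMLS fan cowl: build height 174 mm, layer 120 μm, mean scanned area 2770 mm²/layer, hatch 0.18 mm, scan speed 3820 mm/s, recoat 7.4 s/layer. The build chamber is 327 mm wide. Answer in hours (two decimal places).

4.60 hours

Layers = ⌈174/0.12⌉ = 1450.
Per-layer scan distance = 2770 / 0.18, so 15388.9 mm.
Per-layer scan time = 15388.9 / 3820, so 4.0285 s.
Time per layer: 4.0285 + 7.4 → 11.4285 s.
Total: 1450 × 11.4285 s = 16571.325 s → 4.60 hours.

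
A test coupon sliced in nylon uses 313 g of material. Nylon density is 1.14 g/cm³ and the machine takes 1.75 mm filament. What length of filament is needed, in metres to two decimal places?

Volume = 313 g / 1.14 g·cm⁻³ = 274.5614 cm³ = 274561.4 mm³.
Filament cross-section = π × (1.75/2)² = 2.4053 mm².
L = V/A = 274561.4/2.4053 = 114148.51 mm → 114.15 m.

114.15 m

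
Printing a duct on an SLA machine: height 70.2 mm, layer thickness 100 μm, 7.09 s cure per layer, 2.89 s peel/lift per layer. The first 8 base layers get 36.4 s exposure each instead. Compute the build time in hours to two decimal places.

2.01 hours

Layers = ⌈70.2/0.1⌉ = 702.
Base layers: 8 × (36.4 + 2.89) → 314.32 s.
Normal layers = 694 × (7.09 + 2.89), so 6926.12 s.
Sum: 314.32 + 6926.12 = 7240.44 s → 2.01 hours.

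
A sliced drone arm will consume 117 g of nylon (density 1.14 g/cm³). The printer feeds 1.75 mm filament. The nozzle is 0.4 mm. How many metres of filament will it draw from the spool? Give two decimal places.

Extruded volume: 117/1.14 = 102.6316 cm³ (102631.6 mm³).
A = π r² = π × 0.875² = 2.4053 mm².
L = V/A = 102631.6/2.4053 = 42668.94 mm → 42.67 m.

42.67 m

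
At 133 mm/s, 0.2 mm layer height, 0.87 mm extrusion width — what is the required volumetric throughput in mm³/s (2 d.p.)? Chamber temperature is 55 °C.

23.14

Bead cross-section = 0.2 × 0.87 = 0.174 mm².
Volumetric flow = 133 × 0.174 = 23.14 mm³/s.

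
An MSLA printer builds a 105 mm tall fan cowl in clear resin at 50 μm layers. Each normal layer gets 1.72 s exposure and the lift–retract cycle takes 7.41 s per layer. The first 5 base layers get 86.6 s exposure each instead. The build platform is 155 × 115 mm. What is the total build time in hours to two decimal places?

Layers = ⌈105/0.05⌉ = 2100.
Base layers = 5 × (86.6 + 7.41), so 470.05 s.
Remaining layers = 2095 × (1.72 + 7.41) = 19127.35 s.
Sum: 470.05 + 19127.35 = 19597.4 s → 5.44 hours.

5.44 hours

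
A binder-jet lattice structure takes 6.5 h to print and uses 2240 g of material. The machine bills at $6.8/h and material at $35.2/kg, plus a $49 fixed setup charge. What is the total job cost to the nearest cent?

Machine-time cost = 6.8 × 6.5 = $44.20.
Feedstock cost: 35.2 × 2240/1000 → $78.848.
Total = 44.20 + 78.848 + 49 = 172.048 ≈ $172.05.

$172.05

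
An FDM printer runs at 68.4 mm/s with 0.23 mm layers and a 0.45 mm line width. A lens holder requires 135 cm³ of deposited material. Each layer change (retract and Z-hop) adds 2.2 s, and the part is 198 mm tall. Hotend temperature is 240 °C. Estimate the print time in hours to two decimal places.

5.82 hours

Bead cross-section: 0.23 × 0.45 → 0.1035 mm².
Toolpath length = 135 cm³ / 0.1035 mm² = 135000 / 0.1035 = 1304347.8 mm.
Print-move time: 1304347.8 / 68.4 → 19069.4 s.
Layers = ⌈198/0.23⌉ = 861.
Non-print overhead: 861 × 2.2 → 1894.2 s.
Total = 19069.4 + 1894.2 = 20963.6 s = 5.82 hours.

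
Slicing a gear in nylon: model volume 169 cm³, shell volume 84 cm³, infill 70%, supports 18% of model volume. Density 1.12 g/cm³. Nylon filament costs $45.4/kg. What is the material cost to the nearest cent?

$8.84

Volume inside the shell: 169 − 84 → 85 cm³.
Infill volume = 0.70 × 85 = 59.5 cm³.
Support = 0.18 × 169 = 30.42 cm³.
Deposited volume: 84 + 59.5 + 30.42 → 173.92 cm³.
Mass = 173.92 × 1.12, so 194.7904 g.
At $45.4/kg: 194.7904/1000 × 45.4 = $8.84.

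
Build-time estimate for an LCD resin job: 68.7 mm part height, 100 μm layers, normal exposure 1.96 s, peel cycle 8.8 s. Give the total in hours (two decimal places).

Number of layers: 68.7 / 0.1 → 687 (rounded up).
Per-layer time = 1.96 + 8.8 = 10.76 s.
Total = 687 × 10.76 = 7392.12 s = 2.05 hours.

2.05 hours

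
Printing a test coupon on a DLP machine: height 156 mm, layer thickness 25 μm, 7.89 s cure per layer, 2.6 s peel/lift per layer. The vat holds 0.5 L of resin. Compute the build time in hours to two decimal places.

18.18 hours

Layers = ⌈156/0.025⌉ = 6240.
Each layer takes = 7.89 + 2.6, so 10.49 s.
Total = 6240 × 10.49 = 65457.6 s = 18.18 hours.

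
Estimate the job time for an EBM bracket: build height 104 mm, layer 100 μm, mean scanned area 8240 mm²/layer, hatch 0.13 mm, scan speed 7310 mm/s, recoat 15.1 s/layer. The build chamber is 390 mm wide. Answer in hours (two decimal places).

Layer count = ceil(104 / 0.1) = 1040.
Scan path per layer = 8240 / 0.13, so 63384.6 mm.
Scan time per layer = 63384.6 / 7310, so 8.6709 s.
Layer cycle = 8.6709 + 15.1, so 23.7709 s.
Build time = 1040 × 23.7709 = 24721.736 s = 6.87 hours.

6.87 hours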